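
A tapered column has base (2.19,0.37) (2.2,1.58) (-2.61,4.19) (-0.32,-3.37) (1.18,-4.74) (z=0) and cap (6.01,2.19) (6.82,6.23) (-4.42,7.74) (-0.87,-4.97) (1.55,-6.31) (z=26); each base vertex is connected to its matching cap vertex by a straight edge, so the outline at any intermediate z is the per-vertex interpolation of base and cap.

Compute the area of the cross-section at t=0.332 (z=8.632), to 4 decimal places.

Area at t=0.332: 39.8283

Cross-section at t=0.332: each vertex is (1-t)·p0[i] + t·p1[i].
  v1: (1-0.332)·(2.19,0.37) + 0.332·(6.01,2.19) = (3.4582,0.9742)
  v2: (1-0.332)·(2.2,1.58) + 0.332·(6.82,6.23) = (3.7338,3.1238)
  v3: (1-0.332)·(-2.61,4.19) + 0.332·(-4.42,7.74) = (-3.2109,5.3686)
  v4: (1-0.332)·(-0.32,-3.37) + 0.332·(-0.87,-4.97) = (-0.5026,-3.9012)
  v5: (1-0.332)·(1.18,-4.74) + 0.332·(1.55,-6.31) = (1.3028,-5.2612)
Shoelace sum Σ(x_i·y_{i+1} − x_{i+1}·y_i):
  i=1: 3.4582·3.1238 − 3.7338·0.9742 = +7.1652 (running +7.1652)
  i=2: 3.7338·5.3686 − -3.2109·3.1238 = +30.0758 (running +37.2410)
  i=3: -3.2109·-3.9012 − -0.5026·5.3686 = +15.2247 (running +52.4657)
  i=4: -0.5026·-5.2612 − 1.3028·-3.9012 = +7.7269 (running +60.1926)
  i=5: 1.3028·0.9742 − 3.4582·-5.2612 = +19.4639 (running +79.6565)
Area = |Σ|/2 = |79.6565|/2 = 39.8283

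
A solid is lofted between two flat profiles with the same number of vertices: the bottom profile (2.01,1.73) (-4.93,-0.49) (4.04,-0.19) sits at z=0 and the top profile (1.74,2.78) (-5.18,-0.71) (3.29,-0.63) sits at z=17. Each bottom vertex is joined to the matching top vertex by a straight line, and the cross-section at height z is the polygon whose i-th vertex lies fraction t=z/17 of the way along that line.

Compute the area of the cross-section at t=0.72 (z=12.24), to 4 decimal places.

Cross-section at t=0.72: each vertex is (1-t)·p0[i] + t·p1[i].
  v1: (1-0.72)·(2.01,1.73) + 0.72·(1.74,2.78) = (1.8156,2.4860)
  v2: (1-0.72)·(-4.93,-0.49) + 0.72·(-5.18,-0.71) = (-5.1100,-0.6484)
  v3: (1-0.72)·(4.04,-0.19) + 0.72·(3.29,-0.63) = (3.5000,-0.5068)
Shoelace sum Σ(x_i·y_{i+1} − x_{i+1}·y_i):
  i=1: 1.8156·-0.6484 − -5.1100·2.4860 = +11.5262 (running +11.5262)
  i=2: -5.1100·-0.5068 − 3.5000·-0.6484 = +4.8591 (running +16.3854)
  i=3: 3.5000·2.4860 − 1.8156·-0.5068 = +9.6211 (running +26.0065)
Area = |Σ|/2 = |26.0065|/2 = 13.0033

Area at t=0.72: 13.0033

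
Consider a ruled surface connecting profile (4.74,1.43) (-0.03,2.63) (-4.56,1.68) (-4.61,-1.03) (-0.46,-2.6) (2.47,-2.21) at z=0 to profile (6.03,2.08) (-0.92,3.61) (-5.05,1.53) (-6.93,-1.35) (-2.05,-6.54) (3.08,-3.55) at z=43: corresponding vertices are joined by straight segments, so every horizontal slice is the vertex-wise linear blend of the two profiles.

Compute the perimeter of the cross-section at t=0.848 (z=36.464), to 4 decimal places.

Perimeter at t=0.848: 32.8064

Cross-section at t=0.848: each vertex is (1-t)·p0[i] + t·p1[i].
  v1: (1-0.848)·(4.74,1.43) + 0.848·(6.03,2.08) = (5.8339,1.9812)
  v2: (1-0.848)·(-0.03,2.63) + 0.848·(-0.92,3.61) = (-0.7847,3.4610)
  v3: (1-0.848)·(-4.56,1.68) + 0.848·(-5.05,1.53) = (-4.9755,1.5528)
  v4: (1-0.848)·(-4.61,-1.03) + 0.848·(-6.93,-1.35) = (-6.5774,-1.3014)
  v5: (1-0.848)·(-0.46,-2.6) + 0.848·(-2.05,-6.54) = (-1.8083,-5.9411)
  v6: (1-0.848)·(2.47,-2.21) + 0.848·(3.08,-3.55) = (2.9873,-3.3463)
Perimeter = Σ |v_{i+1} − v_i|:
  edge 1→2: √(-6.6186² + 1.4798²) = 6.7821 (running 6.7821)
  edge 2→3: √(-4.1908² + -1.9082²) = 4.6048 (running 11.3869)
  edge 3→4: √(-1.6018² + -2.8542²) = 3.2729 (running 14.6598)
  edge 4→5: √(4.7690² + -4.6398²) = 6.6537 (running 21.3135)
  edge 5→6: √(4.7956² + 2.5948²) = 5.4526 (running 26.7660)
  edge 6→1: √(2.8466² + 5.3275²) = 6.0404 (running 32.8064)
Perimeter = 32.8064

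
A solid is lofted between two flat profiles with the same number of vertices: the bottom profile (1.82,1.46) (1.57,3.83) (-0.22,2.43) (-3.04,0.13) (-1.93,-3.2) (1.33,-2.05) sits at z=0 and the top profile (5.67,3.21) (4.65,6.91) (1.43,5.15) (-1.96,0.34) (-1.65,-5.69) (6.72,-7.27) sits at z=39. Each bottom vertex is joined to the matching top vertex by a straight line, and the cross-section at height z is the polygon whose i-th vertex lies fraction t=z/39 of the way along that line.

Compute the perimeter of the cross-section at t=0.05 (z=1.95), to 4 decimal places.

Cross-section at t=0.05: each vertex is (1-t)·p0[i] + t·p1[i].
  v1: (1-0.05)·(1.82,1.46) + 0.05·(5.67,3.21) = (2.0125,1.5475)
  v2: (1-0.05)·(1.57,3.83) + 0.05·(4.65,6.91) = (1.7240,3.9840)
  v3: (1-0.05)·(-0.22,2.43) + 0.05·(1.43,5.15) = (-0.1375,2.5660)
  v4: (1-0.05)·(-3.04,0.13) + 0.05·(-1.96,0.34) = (-2.9860,0.1405)
  v5: (1-0.05)·(-1.93,-3.2) + 0.05·(-1.65,-5.69) = (-1.9160,-3.3245)
  v6: (1-0.05)·(1.33,-2.05) + 0.05·(6.72,-7.27) = (1.5995,-2.3110)
Perimeter = Σ |v_{i+1} − v_i|:
  edge 1→2: √(-0.2885² + 2.4365²) = 2.4535 (running 2.4535)
  edge 2→3: √(-1.8615² + -1.4180²) = 2.3401 (running 4.7936)
  edge 3→4: √(-2.8485² + -2.4255²) = 3.7413 (running 8.5348)
  edge 4→5: √(1.0700² + -3.4650²) = 3.6264 (running 12.1613)
  edge 5→6: √(3.5155² + 1.0135²) = 3.6587 (running 15.8200)
  edge 6→1: √(0.4130² + 3.8585²) = 3.8805 (running 19.7005)
Perimeter = 19.7005

Perimeter at t=0.05: 19.7005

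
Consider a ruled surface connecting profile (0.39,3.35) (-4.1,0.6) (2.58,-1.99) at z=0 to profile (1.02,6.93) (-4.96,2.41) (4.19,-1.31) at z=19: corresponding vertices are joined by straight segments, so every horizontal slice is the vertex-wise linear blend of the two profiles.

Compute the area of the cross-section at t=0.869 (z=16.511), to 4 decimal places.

Cross-section at t=0.869: each vertex is (1-t)·p0[i] + t·p1[i].
  v1: (1-0.869)·(0.39,3.35) + 0.869·(1.02,6.93) = (0.9375,6.4610)
  v2: (1-0.869)·(-4.1,0.6) + 0.869·(-4.96,2.41) = (-4.8473,2.1729)
  v3: (1-0.869)·(2.58,-1.99) + 0.869·(4.19,-1.31) = (3.9791,-1.3991)
Shoelace sum Σ(x_i·y_{i+1} − x_{i+1}·y_i):
  i=1: 0.9375·2.1729 − -4.8473·6.4610 = +33.3558 (running +33.3558)
  i=2: -4.8473·-1.3991 − 3.9791·2.1729 = -1.8643 (running +31.4915)
  i=3: 3.9791·6.4610 − 0.9375·-1.3991 = +27.0206 (running +58.5120)
Area = |Σ|/2 = |58.5120|/2 = 29.2560

Area at t=0.869: 29.2560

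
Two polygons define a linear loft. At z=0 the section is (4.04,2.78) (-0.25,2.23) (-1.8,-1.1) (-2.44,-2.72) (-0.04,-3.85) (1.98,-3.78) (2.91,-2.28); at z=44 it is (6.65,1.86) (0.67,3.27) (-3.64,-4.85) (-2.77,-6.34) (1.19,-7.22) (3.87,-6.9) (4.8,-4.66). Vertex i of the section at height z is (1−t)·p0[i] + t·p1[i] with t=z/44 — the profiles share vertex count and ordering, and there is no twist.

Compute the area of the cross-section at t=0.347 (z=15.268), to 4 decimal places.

Area at t=0.347: 40.6770

Cross-section at t=0.347: each vertex is (1-t)·p0[i] + t·p1[i].
  v1: (1-0.347)·(4.04,2.78) + 0.347·(6.65,1.86) = (4.9457,2.4608)
  v2: (1-0.347)·(-0.25,2.23) + 0.347·(0.67,3.27) = (0.0692,2.5909)
  v3: (1-0.347)·(-1.8,-1.1) + 0.347·(-3.64,-4.85) = (-2.4385,-2.4012)
  v4: (1-0.347)·(-2.44,-2.72) + 0.347·(-2.77,-6.34) = (-2.5545,-3.9761)
  v5: (1-0.347)·(-0.04,-3.85) + 0.347·(1.19,-7.22) = (0.3868,-5.0194)
  v6: (1-0.347)·(1.98,-3.78) + 0.347·(3.87,-6.9) = (2.6358,-4.8626)
  v7: (1-0.347)·(2.91,-2.28) + 0.347·(4.8,-4.66) = (3.5658,-3.1059)
Shoelace sum Σ(x_i·y_{i+1} − x_{i+1}·y_i):
  i=1: 4.9457·2.5909 − 0.0692·2.4608 = +12.6433 (running +12.6433)
  i=2: 0.0692·-2.4012 − -2.4385·2.5909 = +6.1515 (running +18.7948)
  i=3: -2.4385·-3.9761 − -2.5545·-2.4012 = +3.5617 (running +22.3565)
  i=4: -2.5545·-5.0194 − 0.3868·-3.9761 = +14.3601 (running +36.7166)
  i=5: 0.3868·-4.8626 − 2.6358·-5.0194 = +11.3493 (running +48.0660)
  i=6: 2.6358·-3.1059 − 3.5658·-4.8626 = +9.1528 (running +57.2188)
  i=7: 3.5658·2.4608 − 4.9457·-3.1059 = +24.1352 (running +81.3540)
Area = |Σ|/2 = |81.3540|/2 = 40.6770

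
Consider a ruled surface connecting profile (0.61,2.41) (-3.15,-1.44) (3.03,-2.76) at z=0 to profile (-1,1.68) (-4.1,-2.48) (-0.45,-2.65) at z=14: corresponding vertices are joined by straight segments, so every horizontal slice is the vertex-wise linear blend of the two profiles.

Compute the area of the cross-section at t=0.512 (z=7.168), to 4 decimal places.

Area at t=0.512: 11.0417

Cross-section at t=0.512: each vertex is (1-t)·p0[i] + t·p1[i].
  v1: (1-0.512)·(0.61,2.41) + 0.512·(-1,1.68) = (-0.2143,2.0362)
  v2: (1-0.512)·(-3.15,-1.44) + 0.512·(-4.1,-2.48) = (-3.6364,-1.9725)
  v3: (1-0.512)·(3.03,-2.76) + 0.512·(-0.45,-2.65) = (1.2482,-2.7037)
Shoelace sum Σ(x_i·y_{i+1} − x_{i+1}·y_i):
  i=1: -0.2143·-1.9725 − -3.6364·2.0362 = +7.8273 (running +7.8273)
  i=2: -3.6364·-2.7037 − 1.2482·-1.9725 = +12.2938 (running +20.1211)
  i=3: 1.2482·2.0362 − -0.2143·-2.7037 = +1.9623 (running +22.0834)
Area = |Σ|/2 = |22.0834|/2 = 11.0417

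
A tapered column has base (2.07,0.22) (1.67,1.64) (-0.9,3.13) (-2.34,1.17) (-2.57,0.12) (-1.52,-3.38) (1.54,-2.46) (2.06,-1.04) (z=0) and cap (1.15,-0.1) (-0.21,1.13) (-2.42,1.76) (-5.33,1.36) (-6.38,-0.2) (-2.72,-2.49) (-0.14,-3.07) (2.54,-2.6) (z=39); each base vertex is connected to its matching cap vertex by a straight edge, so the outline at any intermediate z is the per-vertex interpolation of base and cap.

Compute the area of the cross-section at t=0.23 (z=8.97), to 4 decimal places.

Area at t=0.23: 22.6951

Cross-section at t=0.23: each vertex is (1-t)·p0[i] + t·p1[i].
  v1: (1-0.23)·(2.07,0.22) + 0.23·(1.15,-0.1) = (1.8584,0.1464)
  v2: (1-0.23)·(1.67,1.64) + 0.23·(-0.21,1.13) = (1.2376,1.5227)
  v3: (1-0.23)·(-0.9,3.13) + 0.23·(-2.42,1.76) = (-1.2496,2.8149)
  v4: (1-0.23)·(-2.34,1.17) + 0.23·(-5.33,1.36) = (-3.0277,1.2137)
  v5: (1-0.23)·(-2.57,0.12) + 0.23·(-6.38,-0.2) = (-3.4463,0.0464)
  v6: (1-0.23)·(-1.52,-3.38) + 0.23·(-2.72,-2.49) = (-1.7960,-3.1753)
  v7: (1-0.23)·(1.54,-2.46) + 0.23·(-0.14,-3.07) = (1.1536,-2.6003)
  v8: (1-0.23)·(2.06,-1.04) + 0.23·(2.54,-2.6) = (2.1704,-1.3988)
Shoelace sum Σ(x_i·y_{i+1} − x_{i+1}·y_i):
  i=1: 1.8584·1.5227 − 1.2376·0.1464 = +2.6486 (running +2.6486)
  i=2: 1.2376·2.8149 − -1.2496·1.5227 = +5.3865 (running +8.0351)
  i=3: -1.2496·1.2137 − -3.0277·2.8149 = +7.0060 (running +15.0411)
  i=4: -3.0277·0.0464 − -3.4463·1.2137 = +4.0423 (running +19.0834)
  i=5: -3.4463·-3.1753 − -1.7960·0.0464 = +11.0264 (running +30.1098)
  i=6: -1.7960·-2.6003 − 1.1536·-3.1753 = +8.3332 (running +38.4429)
  i=7: 1.1536·-1.3988 − 2.1704·-2.6003 = +4.0300 (running +42.4730)
  i=8: 2.1704·0.1464 − 1.8584·-1.3988 = +2.9173 (running +45.3903)
Area = |Σ|/2 = |45.3903|/2 = 22.6951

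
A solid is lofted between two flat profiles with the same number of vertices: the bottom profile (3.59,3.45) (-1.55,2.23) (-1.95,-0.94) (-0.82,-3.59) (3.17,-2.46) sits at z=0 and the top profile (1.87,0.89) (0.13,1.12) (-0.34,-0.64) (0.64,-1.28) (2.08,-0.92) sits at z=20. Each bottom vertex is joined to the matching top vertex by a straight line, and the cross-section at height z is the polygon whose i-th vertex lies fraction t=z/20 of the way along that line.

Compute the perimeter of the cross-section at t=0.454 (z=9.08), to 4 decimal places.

Perimeter at t=0.454: 15.2314

Cross-section at t=0.454: each vertex is (1-t)·p0[i] + t·p1[i].
  v1: (1-0.454)·(3.59,3.45) + 0.454·(1.87,0.89) = (2.8091,2.2878)
  v2: (1-0.454)·(-1.55,2.23) + 0.454·(0.13,1.12) = (-0.7873,1.7261)
  v3: (1-0.454)·(-1.95,-0.94) + 0.454·(-0.34,-0.64) = (-1.2191,-0.8038)
  v4: (1-0.454)·(-0.82,-3.59) + 0.454·(0.64,-1.28) = (-0.1572,-2.5413)
  v5: (1-0.454)·(3.17,-2.46) + 0.454·(2.08,-0.92) = (2.6751,-1.7608)
Perimeter = Σ |v_{i+1} − v_i|:
  edge 1→2: √(-3.5964² + -0.5617²) = 3.6400 (running 3.6400)
  edge 2→3: √(-0.4318² + -2.5299²) = 2.5664 (running 6.2064)
  edge 3→4: √(1.0619² + -1.7375²) = 2.0363 (running 8.2427)
  edge 4→5: √(2.8323² + 0.7804²) = 2.9379 (running 11.1806)
  edge 5→1: √(0.1340² + 4.0486²) = 4.0508 (running 15.2314)
Perimeter = 15.2314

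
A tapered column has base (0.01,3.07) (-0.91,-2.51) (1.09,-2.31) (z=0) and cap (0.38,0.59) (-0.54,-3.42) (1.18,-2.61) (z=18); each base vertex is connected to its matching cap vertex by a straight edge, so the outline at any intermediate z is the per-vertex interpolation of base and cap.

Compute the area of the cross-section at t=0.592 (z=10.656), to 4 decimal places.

Cross-section at t=0.592: each vertex is (1-t)·p0[i] + t·p1[i].
  v1: (1-0.592)·(0.01,3.07) + 0.592·(0.38,0.59) = (0.2290,1.6018)
  v2: (1-0.592)·(-0.91,-2.51) + 0.592·(-0.54,-3.42) = (-0.6910,-3.0487)
  v3: (1-0.592)·(1.09,-2.31) + 0.592·(1.18,-2.61) = (1.1433,-2.4876)
Shoelace sum Σ(x_i·y_{i+1} − x_{i+1}·y_i):
  i=1: 0.2290·-3.0487 − -0.6910·1.6018 = +0.4085 (running +0.4085)
  i=2: -0.6910·-2.4876 − 1.1433·-3.0487 = +5.2044 (running +5.6129)
  i=3: 1.1433·1.6018 − 0.2290·-2.4876 = +2.4011 (running +8.0140)
Area = |Σ|/2 = |8.0140|/2 = 4.0070

Area at t=0.592: 4.0070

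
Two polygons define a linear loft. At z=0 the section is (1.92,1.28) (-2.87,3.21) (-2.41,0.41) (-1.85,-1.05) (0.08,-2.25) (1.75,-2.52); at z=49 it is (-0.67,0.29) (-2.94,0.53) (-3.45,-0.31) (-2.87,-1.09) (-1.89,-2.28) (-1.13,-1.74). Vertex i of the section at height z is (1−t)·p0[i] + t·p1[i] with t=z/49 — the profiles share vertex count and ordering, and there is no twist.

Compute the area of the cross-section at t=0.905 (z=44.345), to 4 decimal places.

Area at t=0.905: 5.8041

Cross-section at t=0.905: each vertex is (1-t)·p0[i] + t·p1[i].
  v1: (1-0.905)·(1.92,1.28) + 0.905·(-0.67,0.29) = (-0.4240,0.3841)
  v2: (1-0.905)·(-2.87,3.21) + 0.905·(-2.94,0.53) = (-2.9333,0.7846)
  v3: (1-0.905)·(-2.41,0.41) + 0.905·(-3.45,-0.31) = (-3.3512,-0.2416)
  v4: (1-0.905)·(-1.85,-1.05) + 0.905·(-2.87,-1.09) = (-2.7731,-1.0862)
  v5: (1-0.905)·(0.08,-2.25) + 0.905·(-1.89,-2.28) = (-1.7028,-2.2771)
  v6: (1-0.905)·(1.75,-2.52) + 0.905·(-1.13,-1.74) = (-0.8564,-1.8141)
Shoelace sum Σ(x_i·y_{i+1} − x_{i+1}·y_i):
  i=1: -0.4240·0.7846 − -2.9333·0.3841 = +0.7939 (running +0.7939)
  i=2: -2.9333·-0.2416 − -3.3512·0.7846 = +3.3380 (running +4.1320)
  i=3: -3.3512·-1.0862 − -2.7731·-0.2416 = +2.9701 (running +7.1021)
  i=4: -2.7731·-2.2771 − -1.7028·-1.0862 = +4.4651 (running +11.5672)
  i=5: -1.7028·-1.8141 − -0.8564·-2.2771 = +1.1390 (running +12.7062)
  i=6: -0.8564·0.3841 − -0.4240·-1.8141 = -1.0980 (running +11.6082)
Area = |Σ|/2 = |11.6082|/2 = 5.8041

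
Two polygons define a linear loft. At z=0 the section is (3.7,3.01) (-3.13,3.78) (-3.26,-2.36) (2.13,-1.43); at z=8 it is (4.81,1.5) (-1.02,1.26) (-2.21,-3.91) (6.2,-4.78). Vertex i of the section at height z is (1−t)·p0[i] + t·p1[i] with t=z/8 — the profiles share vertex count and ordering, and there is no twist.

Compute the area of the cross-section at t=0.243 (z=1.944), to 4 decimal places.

Area at t=0.243: 34.3019

Cross-section at t=0.243: each vertex is (1-t)·p0[i] + t·p1[i].
  v1: (1-0.243)·(3.7,3.01) + 0.243·(4.81,1.5) = (3.9697,2.6431)
  v2: (1-0.243)·(-3.13,3.78) + 0.243·(-1.02,1.26) = (-2.6173,3.1676)
  v3: (1-0.243)·(-3.26,-2.36) + 0.243·(-2.21,-3.91) = (-3.0048,-2.7367)
  v4: (1-0.243)·(2.13,-1.43) + 0.243·(6.2,-4.78) = (3.1190,-2.2440)
Shoelace sum Σ(x_i·y_{i+1} − x_{i+1}·y_i):
  i=1: 3.9697·3.1676 − -2.6173·2.6431 = +19.4923 (running +19.4923)
  i=2: -2.6173·-2.7367 − -3.0048·3.1676 = +16.6808 (running +36.1731)
  i=3: -3.0048·-2.2440 − 3.1190·-2.7367 = +15.2787 (running +51.4518)
  i=4: 3.1190·2.6431 − 3.9697·-2.2440 = +17.1520 (running +68.6038)
Area = |Σ|/2 = |68.6038|/2 = 34.3019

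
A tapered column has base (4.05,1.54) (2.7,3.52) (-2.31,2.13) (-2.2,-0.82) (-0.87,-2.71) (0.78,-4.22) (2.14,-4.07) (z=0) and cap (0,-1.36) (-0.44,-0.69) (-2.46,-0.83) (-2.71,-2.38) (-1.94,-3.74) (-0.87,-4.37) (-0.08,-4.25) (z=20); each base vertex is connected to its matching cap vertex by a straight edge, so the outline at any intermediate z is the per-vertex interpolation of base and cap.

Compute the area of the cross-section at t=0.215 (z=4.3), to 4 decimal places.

Area at t=0.215: 26.5479

Cross-section at t=0.215: each vertex is (1-t)·p0[i] + t·p1[i].
  v1: (1-0.215)·(4.05,1.54) + 0.215·(0,-1.36) = (3.1793,0.9165)
  v2: (1-0.215)·(2.7,3.52) + 0.215·(-0.44,-0.69) = (2.0249,2.6149)
  v3: (1-0.215)·(-2.31,2.13) + 0.215·(-2.46,-0.83) = (-2.3422,1.4936)
  v4: (1-0.215)·(-2.2,-0.82) + 0.215·(-2.71,-2.38) = (-2.3097,-1.1554)
  v5: (1-0.215)·(-0.87,-2.71) + 0.215·(-1.94,-3.74) = (-1.1000,-2.9314)
  v6: (1-0.215)·(0.78,-4.22) + 0.215·(-0.87,-4.37) = (0.4253,-4.2523)
  v7: (1-0.215)·(2.14,-4.07) + 0.215·(-0.08,-4.25) = (1.6627,-4.1087)
Shoelace sum Σ(x_i·y_{i+1} − x_{i+1}·y_i):
  i=1: 3.1793·2.6149 − 2.0249·0.9165 = +6.4574 (running +6.4574)
  i=2: 2.0249·1.4936 − -2.3422·2.6149 = +9.1490 (running +15.6065)
  i=3: -2.3422·-1.1554 − -2.3097·1.4936 = +6.1559 (running +21.7624)
  i=4: -2.3097·-2.9314 − -1.1000·-1.1554 = +5.4996 (running +27.2620)
  i=5: -1.1000·-4.2523 − 0.4253·-2.9314 = +5.9243 (running +33.1863)
  i=6: 0.4253·-4.1087 − 1.6627·-4.2523 = +5.3230 (running +38.5093)
  i=7: 1.6627·0.9165 − 3.1793·-4.1087 = +14.5864 (running +53.0957)
Area = |Σ|/2 = |53.0957|/2 = 26.5479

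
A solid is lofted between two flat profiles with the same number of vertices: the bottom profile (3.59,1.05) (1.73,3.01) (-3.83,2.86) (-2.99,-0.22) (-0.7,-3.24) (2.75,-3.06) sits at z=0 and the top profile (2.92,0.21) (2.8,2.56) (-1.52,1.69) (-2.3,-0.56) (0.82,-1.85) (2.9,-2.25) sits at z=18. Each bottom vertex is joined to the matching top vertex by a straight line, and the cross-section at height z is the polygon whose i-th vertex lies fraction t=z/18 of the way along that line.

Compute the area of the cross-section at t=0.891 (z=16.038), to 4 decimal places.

Area at t=0.891: 19.4746

Cross-section at t=0.891: each vertex is (1-t)·p0[i] + t·p1[i].
  v1: (1-0.891)·(3.59,1.05) + 0.891·(2.92,0.21) = (2.9930,0.3016)
  v2: (1-0.891)·(1.73,3.01) + 0.891·(2.8,2.56) = (2.6834,2.6090)
  v3: (1-0.891)·(-3.83,2.86) + 0.891·(-1.52,1.69) = (-1.7718,1.8175)
  v4: (1-0.891)·(-2.99,-0.22) + 0.891·(-2.3,-0.56) = (-2.3752,-0.5229)
  v5: (1-0.891)·(-0.7,-3.24) + 0.891·(0.82,-1.85) = (0.6543,-2.0015)
  v6: (1-0.891)·(2.75,-3.06) + 0.891·(2.9,-2.25) = (2.8836,-2.3383)
Shoelace sum Σ(x_i·y_{i+1} − x_{i+1}·y_i):
  i=1: 2.9930·2.6090 − 2.6834·0.3016 = +6.9998 (running +6.9998)
  i=2: 2.6834·1.8175 − -1.7718·2.6090 = +9.4998 (running +16.4996)
  i=3: -1.7718·-0.5229 − -2.3752·1.8175 = +5.2436 (running +21.7431)
  i=4: -2.3752·-2.0015 − 0.6543·-0.5229 = +5.0962 (running +26.8393)
  i=5: 0.6543·-2.3383 − 2.8836·-2.0015 = +4.2417 (running +31.0810)
  i=6: 2.8836·0.3016 − 2.9930·-2.3383 = +7.8682 (running +38.9491)
Area = |Σ|/2 = |38.9491|/2 = 19.4746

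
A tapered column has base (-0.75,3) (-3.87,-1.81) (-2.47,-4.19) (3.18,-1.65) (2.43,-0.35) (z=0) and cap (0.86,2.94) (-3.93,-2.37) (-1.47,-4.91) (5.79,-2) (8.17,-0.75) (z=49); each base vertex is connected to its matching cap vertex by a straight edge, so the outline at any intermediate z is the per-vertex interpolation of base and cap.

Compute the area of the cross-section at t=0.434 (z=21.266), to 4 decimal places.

Area at t=0.434: 34.6791

Cross-section at t=0.434: each vertex is (1-t)·p0[i] + t·p1[i].
  v1: (1-0.434)·(-0.75,3) + 0.434·(0.86,2.94) = (-0.0513,2.9740)
  v2: (1-0.434)·(-3.87,-1.81) + 0.434·(-3.93,-2.37) = (-3.8960,-2.0530)
  v3: (1-0.434)·(-2.47,-4.19) + 0.434·(-1.47,-4.91) = (-2.0360,-4.5025)
  v4: (1-0.434)·(3.18,-1.65) + 0.434·(5.79,-2) = (4.3127,-1.8019)
  v5: (1-0.434)·(2.43,-0.35) + 0.434·(8.17,-0.75) = (4.9212,-0.5236)
Shoelace sum Σ(x_i·y_{i+1} − x_{i+1}·y_i):
  i=1: -0.0513·-2.0530 − -3.8960·2.9740 = +11.6919 (running +11.6919)
  i=2: -3.8960·-4.5025 − -2.0360·-2.0530 = +13.3619 (running +25.0538)
  i=3: -2.0360·-1.8019 − 4.3127·-4.5025 = +23.0867 (running +48.1405)
  i=4: 4.3127·-0.5236 − 4.9212·-1.8019 = +6.6093 (running +54.7497)
  i=5: 4.9212·2.9740 − -0.0513·-0.5236 = +14.6085 (running +69.3582)
Area = |Σ|/2 = |69.3582|/2 = 34.6791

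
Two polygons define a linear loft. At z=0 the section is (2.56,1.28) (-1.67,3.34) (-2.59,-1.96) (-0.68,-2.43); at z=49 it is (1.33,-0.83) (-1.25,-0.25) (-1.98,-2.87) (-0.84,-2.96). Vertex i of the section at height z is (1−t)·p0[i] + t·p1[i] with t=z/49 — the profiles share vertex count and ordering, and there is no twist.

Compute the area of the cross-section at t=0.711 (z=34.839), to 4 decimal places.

Area at t=0.711: 7.5936

Cross-section at t=0.711: each vertex is (1-t)·p0[i] + t·p1[i].
  v1: (1-0.711)·(2.56,1.28) + 0.711·(1.33,-0.83) = (1.6855,-0.2202)
  v2: (1-0.711)·(-1.67,3.34) + 0.711·(-1.25,-0.25) = (-1.3714,0.7875)
  v3: (1-0.711)·(-2.59,-1.96) + 0.711·(-1.98,-2.87) = (-2.1563,-2.6070)
  v4: (1-0.711)·(-0.68,-2.43) + 0.711·(-0.84,-2.96) = (-0.7938,-2.8068)
Shoelace sum Σ(x_i·y_{i+1} − x_{i+1}·y_i):
  i=1: 1.6855·0.7875 − -1.3714·-0.2202 = +1.0253 (running +1.0253)
  i=2: -1.3714·-2.6070 − -2.1563·0.7875 = +5.2733 (running +6.2986)
  i=3: -2.1563·-2.8068 − -0.7938·-2.6070 = +3.9830 (running +10.2816)
  i=4: -0.7938·-0.2202 − 1.6855·-2.8068 = +4.9056 (running +15.1873)
Area = |Σ|/2 = |15.1873|/2 = 7.5936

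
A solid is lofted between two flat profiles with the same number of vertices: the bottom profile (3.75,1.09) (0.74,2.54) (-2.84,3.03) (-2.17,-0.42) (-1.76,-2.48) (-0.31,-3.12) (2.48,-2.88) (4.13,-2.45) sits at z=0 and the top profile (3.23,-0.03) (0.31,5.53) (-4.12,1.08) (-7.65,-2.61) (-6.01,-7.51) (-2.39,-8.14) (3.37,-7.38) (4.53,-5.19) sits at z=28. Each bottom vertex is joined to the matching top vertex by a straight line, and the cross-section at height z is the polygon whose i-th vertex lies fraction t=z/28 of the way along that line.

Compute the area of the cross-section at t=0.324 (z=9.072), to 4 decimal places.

Area at t=0.324: 51.6722

Cross-section at t=0.324: each vertex is (1-t)·p0[i] + t·p1[i].
  v1: (1-0.324)·(3.75,1.09) + 0.324·(3.23,-0.03) = (3.5815,0.7271)
  v2: (1-0.324)·(0.74,2.54) + 0.324·(0.31,5.53) = (0.6007,3.5088)
  v3: (1-0.324)·(-2.84,3.03) + 0.324·(-4.12,1.08) = (-3.2547,2.3982)
  v4: (1-0.324)·(-2.17,-0.42) + 0.324·(-7.65,-2.61) = (-3.9455,-1.1296)
  v5: (1-0.324)·(-1.76,-2.48) + 0.324·(-6.01,-7.51) = (-3.1370,-4.1097)
  v6: (1-0.324)·(-0.31,-3.12) + 0.324·(-2.39,-8.14) = (-0.9839,-4.7465)
  v7: (1-0.324)·(2.48,-2.88) + 0.324·(3.37,-7.38) = (2.7684,-4.3380)
  v8: (1-0.324)·(4.13,-2.45) + 0.324·(4.53,-5.19) = (4.2596,-3.3378)
Shoelace sum Σ(x_i·y_{i+1} − x_{i+1}·y_i):
  i=1: 3.5815·3.5088 − 0.6007·0.7271 = +12.1299 (running +12.1299)
  i=2: 0.6007·2.3982 − -3.2547·3.5088 = +12.8606 (running +24.9905)
  i=3: -3.2547·-1.1296 − -3.9455·2.3982 = +13.1385 (running +38.1291)
  i=4: -3.9455·-4.1097 − -3.1370·-1.1296 = +12.6716 (running +50.8006)
  i=5: -3.1370·-4.7465 − -0.9839·-4.1097 = +10.8461 (running +61.6467)
  i=6: -0.9839·-4.3380 − 2.7684·-4.7465 = +17.4082 (running +79.0549)
  i=7: 2.7684·-3.3378 − 4.2596·-4.3380 = +9.2380 (running +88.2929)
  i=8: 4.2596·0.7271 − 3.5815·-3.3378 = +15.0515 (running +103.3444)
Area = |Σ|/2 = |103.3444|/2 = 51.6722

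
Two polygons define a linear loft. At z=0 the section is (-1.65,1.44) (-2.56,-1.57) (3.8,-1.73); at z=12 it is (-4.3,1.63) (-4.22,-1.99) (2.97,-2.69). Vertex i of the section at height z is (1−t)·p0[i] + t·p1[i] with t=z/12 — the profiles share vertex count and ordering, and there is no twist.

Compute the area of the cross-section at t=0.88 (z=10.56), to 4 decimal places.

Cross-section at t=0.88: each vertex is (1-t)·p0[i] + t·p1[i].
  v1: (1-0.88)·(-1.65,1.44) + 0.88·(-4.3,1.63) = (-3.9820,1.6072)
  v2: (1-0.88)·(-2.56,-1.57) + 0.88·(-4.22,-1.99) = (-4.0208,-1.9396)
  v3: (1-0.88)·(3.8,-1.73) + 0.88·(2.97,-2.69) = (3.0696,-2.5748)
Shoelace sum Σ(x_i·y_{i+1} − x_{i+1}·y_i):
  i=1: -3.9820·-1.9396 − -4.0208·1.6072 = +14.1857 (running +14.1857)
  i=2: -4.0208·-2.5748 − 3.0696·-1.9396 = +16.3066 (running +30.4923)
  i=3: 3.0696·1.6072 − -3.9820·-2.5748 = -5.3194 (running +25.1729)
Area = |Σ|/2 = |25.1729|/2 = 12.5864

Area at t=0.88: 12.5864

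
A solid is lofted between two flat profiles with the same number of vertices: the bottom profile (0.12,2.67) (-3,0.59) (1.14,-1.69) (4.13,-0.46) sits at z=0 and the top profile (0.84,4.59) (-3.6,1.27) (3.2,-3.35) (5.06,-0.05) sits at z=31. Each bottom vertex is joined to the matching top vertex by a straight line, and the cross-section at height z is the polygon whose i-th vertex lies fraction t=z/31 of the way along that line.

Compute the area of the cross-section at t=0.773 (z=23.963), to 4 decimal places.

Cross-section at t=0.773: each vertex is (1-t)·p0[i] + t·p1[i].
  v1: (1-0.773)·(0.12,2.67) + 0.773·(0.84,4.59) = (0.6766,4.1542)
  v2: (1-0.773)·(-3,0.59) + 0.773·(-3.6,1.27) = (-3.4638,1.1156)
  v3: (1-0.773)·(1.14,-1.69) + 0.773·(3.2,-3.35) = (2.7324,-2.9732)
  v4: (1-0.773)·(4.13,-0.46) + 0.773·(5.06,-0.05) = (4.8489,-0.1431)
Shoelace sum Σ(x_i·y_{i+1} − x_{i+1}·y_i):
  i=1: 0.6766·1.1156 − -3.4638·4.1542 = +15.1440 (running +15.1440)
  i=2: -3.4638·-2.9732 − 2.7324·1.1156 = +7.2501 (running +22.3941)
  i=3: 2.7324·-0.1431 − 4.8489·-2.9732 = +14.0257 (running +36.4198)
  i=4: 4.8489·4.1542 − 0.6766·-0.1431 = +20.2399 (running +56.6597)
Area = |Σ|/2 = |56.6597|/2 = 28.3298

Area at t=0.773: 28.3298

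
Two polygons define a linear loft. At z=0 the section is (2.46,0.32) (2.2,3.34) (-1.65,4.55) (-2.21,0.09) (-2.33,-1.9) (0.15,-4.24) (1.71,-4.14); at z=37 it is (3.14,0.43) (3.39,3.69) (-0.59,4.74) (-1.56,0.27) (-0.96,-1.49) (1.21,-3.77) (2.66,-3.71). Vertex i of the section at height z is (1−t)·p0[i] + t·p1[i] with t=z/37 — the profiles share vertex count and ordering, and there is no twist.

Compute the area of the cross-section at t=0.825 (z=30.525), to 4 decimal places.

Cross-section at t=0.825: each vertex is (1-t)·p0[i] + t·p1[i].
  v1: (1-0.825)·(2.46,0.32) + 0.825·(3.14,0.43) = (3.0210,0.4107)
  v2: (1-0.825)·(2.2,3.34) + 0.825·(3.39,3.69) = (3.1818,3.6288)
  v3: (1-0.825)·(-1.65,4.55) + 0.825·(-0.59,4.74) = (-0.7755,4.7067)
  v4: (1-0.825)·(-2.21,0.09) + 0.825·(-1.56,0.27) = (-1.6738,0.2385)
  v5: (1-0.825)·(-2.33,-1.9) + 0.825·(-0.96,-1.49) = (-1.1998,-1.5617)
  v6: (1-0.825)·(0.15,-4.24) + 0.825·(1.21,-3.77) = (1.0245,-3.8522)
  v7: (1-0.825)·(1.71,-4.14) + 0.825·(2.66,-3.71) = (2.4938,-3.7852)
Shoelace sum Σ(x_i·y_{i+1} − x_{i+1}·y_i):
  i=1: 3.0210·3.6288 − 3.1818·0.4107 = +9.6555 (running +9.6555)
  i=2: 3.1818·4.7067 − -0.7755·3.6288 = +17.7898 (running +27.4453)
  i=3: -0.7755·0.2385 − -1.6738·4.7067 = +7.6930 (running +35.1383)
  i=4: -1.6738·-1.5617 − -1.1998·0.2385 = +2.9001 (running +38.0384)
  i=5: -1.1998·-3.8522 − 1.0245·-1.5617 = +6.2217 (running +44.2602)
  i=6: 1.0245·-3.7852 − 2.4938·-3.8522 = +5.7286 (running +49.9887)
  i=7: 2.4938·0.4107 − 3.0210·-3.7852 = +12.4595 (running +62.4483)
Area = |Σ|/2 = |62.4483|/2 = 31.2241

Area at t=0.825: 31.2241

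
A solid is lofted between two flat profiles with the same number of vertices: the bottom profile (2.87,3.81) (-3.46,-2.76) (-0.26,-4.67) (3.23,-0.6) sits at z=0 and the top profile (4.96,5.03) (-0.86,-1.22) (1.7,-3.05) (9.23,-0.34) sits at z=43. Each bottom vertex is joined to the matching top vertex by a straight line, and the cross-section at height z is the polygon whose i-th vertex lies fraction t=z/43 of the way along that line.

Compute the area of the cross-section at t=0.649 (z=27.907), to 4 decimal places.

Area at t=0.649: 34.4304

Cross-section at t=0.649: each vertex is (1-t)·p0[i] + t·p1[i].
  v1: (1-0.649)·(2.87,3.81) + 0.649·(4.96,5.03) = (4.2264,4.6018)
  v2: (1-0.649)·(-3.46,-2.76) + 0.649·(-0.86,-1.22) = (-1.7726,-1.7605)
  v3: (1-0.649)·(-0.26,-4.67) + 0.649·(1.7,-3.05) = (1.0120,-3.6186)
  v4: (1-0.649)·(3.23,-0.6) + 0.649·(9.23,-0.34) = (7.1240,-0.4313)
Shoelace sum Σ(x_i·y_{i+1} − x_{i+1}·y_i):
  i=1: 4.2264·-1.7605 − -1.7726·4.6018 = +0.7164 (running +0.7164)
  i=2: -1.7726·-3.6186 − 1.0120·-1.7605 = +8.1961 (running +8.9125)
  i=3: 1.0120·-0.4313 − 7.1240·-3.6186 = +25.3426 (running +34.2551)
  i=4: 7.1240·4.6018 − 4.2264·-0.4313 = +34.6058 (running +68.8608)
Area = |Σ|/2 = |68.8608|/2 = 34.4304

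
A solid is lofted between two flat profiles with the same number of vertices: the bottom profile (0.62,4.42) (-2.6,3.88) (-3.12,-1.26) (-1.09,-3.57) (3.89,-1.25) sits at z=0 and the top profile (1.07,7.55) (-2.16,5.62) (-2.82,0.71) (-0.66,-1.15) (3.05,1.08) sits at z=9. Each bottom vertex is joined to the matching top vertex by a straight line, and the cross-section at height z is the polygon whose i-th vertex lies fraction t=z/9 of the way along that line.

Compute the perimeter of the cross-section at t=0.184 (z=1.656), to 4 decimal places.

Perimeter at t=0.184: 23.3111

Cross-section at t=0.184: each vertex is (1-t)·p0[i] + t·p1[i].
  v1: (1-0.184)·(0.62,4.42) + 0.184·(1.07,7.55) = (0.7028,4.9959)
  v2: (1-0.184)·(-2.6,3.88) + 0.184·(-2.16,5.62) = (-2.5190,4.2002)
  v3: (1-0.184)·(-3.12,-1.26) + 0.184·(-2.82,0.71) = (-3.0648,-0.8975)
  v4: (1-0.184)·(-1.09,-3.57) + 0.184·(-0.66,-1.15) = (-1.0109,-3.1247)
  v5: (1-0.184)·(3.89,-1.25) + 0.184·(3.05,1.08) = (3.7354,-0.8213)
Perimeter = Σ |v_{i+1} − v_i|:
  edge 1→2: √(-3.2218² + -0.7958²) = 3.3187 (running 3.3187)
  edge 2→3: √(-0.5458² + -5.0977²) = 5.1268 (running 8.4455)
  edge 3→4: √(2.0539² + -2.2272²) = 3.0297 (running 11.4752)
  edge 4→5: √(4.7463² + 2.3034²) = 5.2757 (running 16.7509)
  edge 5→1: √(-3.0326² + 5.8172²) = 6.5602 (running 23.3111)
Perimeter = 23.3111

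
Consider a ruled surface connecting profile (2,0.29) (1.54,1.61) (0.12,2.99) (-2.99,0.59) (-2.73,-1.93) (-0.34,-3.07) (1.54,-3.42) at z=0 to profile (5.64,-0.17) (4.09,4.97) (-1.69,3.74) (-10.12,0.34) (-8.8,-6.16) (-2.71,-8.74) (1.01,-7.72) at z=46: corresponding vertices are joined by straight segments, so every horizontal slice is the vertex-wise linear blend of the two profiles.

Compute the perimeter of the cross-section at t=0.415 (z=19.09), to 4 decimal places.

Perimeter at t=0.415: 29.2188

Cross-section at t=0.415: each vertex is (1-t)·p0[i] + t·p1[i].
  v1: (1-0.415)·(2,0.29) + 0.415·(5.64,-0.17) = (3.5106,0.0991)
  v2: (1-0.415)·(1.54,1.61) + 0.415·(4.09,4.97) = (2.5982,3.0044)
  v3: (1-0.415)·(0.12,2.99) + 0.415·(-1.69,3.74) = (-0.6311,3.3013)
  v4: (1-0.415)·(-2.99,0.59) + 0.415·(-10.12,0.34) = (-5.9489,0.4862)
  v5: (1-0.415)·(-2.73,-1.93) + 0.415·(-8.8,-6.16) = (-5.2491,-3.6854)
  v6: (1-0.415)·(-0.34,-3.07) + 0.415·(-2.71,-8.74) = (-1.3236,-5.4230)
  v7: (1-0.415)·(1.54,-3.42) + 0.415·(1.01,-7.72) = (1.3200,-5.2045)
Perimeter = Σ |v_{i+1} − v_i|:
  edge 1→2: √(-0.9123² + 2.9053²) = 3.0452 (running 3.0452)
  edge 2→3: √(-3.2294² + 0.2969²) = 3.2430 (running 6.2882)
  edge 3→4: √(-5.3178² + -2.8150²) = 6.0169 (running 12.3051)
  edge 4→5: √(0.6999² + -4.1717²) = 4.2300 (running 16.5351)
  edge 5→6: √(3.9255² + -1.7376²) = 4.2929 (running 20.8280)
  edge 6→7: √(2.6436² + 0.2186²) = 2.6526 (running 23.4806)
  edge 7→1: √(2.1905² + 5.3036²) = 5.7382 (running 29.2188)
Perimeter = 29.2188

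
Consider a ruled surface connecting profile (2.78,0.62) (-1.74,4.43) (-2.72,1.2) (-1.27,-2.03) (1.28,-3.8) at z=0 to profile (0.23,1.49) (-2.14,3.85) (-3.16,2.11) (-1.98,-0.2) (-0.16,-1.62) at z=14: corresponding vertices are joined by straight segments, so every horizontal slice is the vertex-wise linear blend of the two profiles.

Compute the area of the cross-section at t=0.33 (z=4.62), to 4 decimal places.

Cross-section at t=0.33: each vertex is (1-t)·p0[i] + t·p1[i].
  v1: (1-0.33)·(2.78,0.62) + 0.33·(0.23,1.49) = (1.9385,0.9071)
  v2: (1-0.33)·(-1.74,4.43) + 0.33·(-2.14,3.85) = (-1.8720,4.2386)
  v3: (1-0.33)·(-2.72,1.2) + 0.33·(-3.16,2.11) = (-2.8652,1.5003)
  v4: (1-0.33)·(-1.27,-2.03) + 0.33·(-1.98,-0.2) = (-1.5043,-1.4261)
  v5: (1-0.33)·(1.28,-3.8) + 0.33·(-0.16,-1.62) = (0.8048,-3.0806)
Shoelace sum Σ(x_i·y_{i+1} − x_{i+1}·y_i):
  i=1: 1.9385·4.2386 − -1.8720·0.9071 = +9.9146 (running +9.9146)
  i=2: -1.8720·1.5003 − -2.8652·4.2386 = +9.3359 (running +19.2505)
  i=3: -2.8652·-1.4261 − -1.5043·1.5003 = +6.3430 (running +25.5935)
  i=4: -1.5043·-3.0806 − 0.8048·-1.4261 = +5.7819 (running +31.3753)
  i=5: 0.8048·0.9071 − 1.9385·-3.0806 = +6.7018 (running +38.0771)
Area = |Σ|/2 = |38.0771|/2 = 19.0386

Area at t=0.33: 19.0386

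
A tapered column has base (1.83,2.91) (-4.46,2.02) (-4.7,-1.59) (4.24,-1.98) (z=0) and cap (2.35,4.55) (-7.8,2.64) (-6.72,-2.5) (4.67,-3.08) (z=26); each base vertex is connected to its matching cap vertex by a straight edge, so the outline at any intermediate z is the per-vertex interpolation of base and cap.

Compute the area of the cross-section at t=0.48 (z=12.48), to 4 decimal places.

Area at t=0.48: 48.7757

Cross-section at t=0.48: each vertex is (1-t)·p0[i] + t·p1[i].
  v1: (1-0.48)·(1.83,2.91) + 0.48·(2.35,4.55) = (2.0796,3.6972)
  v2: (1-0.48)·(-4.46,2.02) + 0.48·(-7.8,2.64) = (-6.0632,2.3176)
  v3: (1-0.48)·(-4.7,-1.59) + 0.48·(-6.72,-2.5) = (-5.6696,-2.0268)
  v4: (1-0.48)·(4.24,-1.98) + 0.48·(4.67,-3.08) = (4.4464,-2.5080)
Shoelace sum Σ(x_i·y_{i+1} − x_{i+1}·y_i):
  i=1: 2.0796·2.3176 − -6.0632·3.6972 = +27.2365 (running +27.2365)
  i=2: -6.0632·-2.0268 − -5.6696·2.3176 = +25.4288 (running +52.6653)
  i=3: -5.6696·-2.5080 − 4.4464·-2.0268 = +23.2313 (running +75.8966)
  i=4: 4.4464·3.6972 − 2.0796·-2.5080 = +21.6549 (running +97.5515)
Area = |Σ|/2 = |97.5515|/2 = 48.7757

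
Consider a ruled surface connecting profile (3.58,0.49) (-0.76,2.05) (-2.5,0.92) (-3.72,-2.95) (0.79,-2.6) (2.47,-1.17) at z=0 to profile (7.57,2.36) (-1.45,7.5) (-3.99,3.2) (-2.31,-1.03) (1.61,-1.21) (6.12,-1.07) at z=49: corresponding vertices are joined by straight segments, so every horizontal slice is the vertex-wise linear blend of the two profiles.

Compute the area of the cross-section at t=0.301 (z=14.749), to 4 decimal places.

Area at t=0.301: 32.8686

Cross-section at t=0.301: each vertex is (1-t)·p0[i] + t·p1[i].
  v1: (1-0.301)·(3.58,0.49) + 0.301·(7.57,2.36) = (4.7810,1.0529)
  v2: (1-0.301)·(-0.76,2.05) + 0.301·(-1.45,7.5) = (-0.9677,3.6904)
  v3: (1-0.301)·(-2.5,0.92) + 0.301·(-3.99,3.2) = (-2.9485,1.6063)
  v4: (1-0.301)·(-3.72,-2.95) + 0.301·(-2.31,-1.03) = (-3.2956,-2.3721)
  v5: (1-0.301)·(0.79,-2.6) + 0.301·(1.61,-1.21) = (1.0368,-2.1816)
  v6: (1-0.301)·(2.47,-1.17) + 0.301·(6.12,-1.07) = (3.5687,-1.1399)
Shoelace sum Σ(x_i·y_{i+1} − x_{i+1}·y_i):
  i=1: 4.7810·3.6904 − -0.9677·1.0529 = +18.6629 (running +18.6629)
  i=2: -0.9677·1.6063 − -2.9485·3.6904 = +9.3269 (running +27.9897)
  i=3: -2.9485·-2.3721 − -3.2956·1.6063 = +12.2877 (running +40.2774)
  i=4: -3.2956·-2.1816 − 1.0368·-2.3721 = +9.6491 (running +49.9265)
  i=5: 1.0368·-1.1399 − 3.5687·-2.1816 = +6.6035 (running +56.5301)
  i=6: 3.5687·1.0529 − 4.7810·-1.1399 = +9.2072 (running +65.7372)
Area = |Σ|/2 = |65.7372|/2 = 32.8686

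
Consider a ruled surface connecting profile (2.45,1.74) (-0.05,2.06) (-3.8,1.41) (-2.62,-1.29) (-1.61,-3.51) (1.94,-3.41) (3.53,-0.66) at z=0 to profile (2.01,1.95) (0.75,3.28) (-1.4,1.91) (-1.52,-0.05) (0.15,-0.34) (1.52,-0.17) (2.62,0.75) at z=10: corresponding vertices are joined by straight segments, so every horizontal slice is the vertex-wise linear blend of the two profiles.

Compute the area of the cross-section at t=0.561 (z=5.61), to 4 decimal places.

Cross-section at t=0.561: each vertex is (1-t)·p0[i] + t·p1[i].
  v1: (1-0.561)·(2.45,1.74) + 0.561·(2.01,1.95) = (2.2032,1.8578)
  v2: (1-0.561)·(-0.05,2.06) + 0.561·(0.75,3.28) = (0.3988,2.7444)
  v3: (1-0.561)·(-3.8,1.41) + 0.561·(-1.4,1.91) = (-2.4536,1.6905)
  v4: (1-0.561)·(-2.62,-1.29) + 0.561·(-1.52,-0.05) = (-2.0029,-0.5944)
  v5: (1-0.561)·(-1.61,-3.51) + 0.561·(0.15,-0.34) = (-0.6226,-1.7316)
  v6: (1-0.561)·(1.94,-3.41) + 0.561·(1.52,-0.17) = (1.7044,-1.5924)
  v7: (1-0.561)·(3.53,-0.66) + 0.561·(2.62,0.75) = (3.0195,0.1310)
Shoelace sum Σ(x_i·y_{i+1} − x_{i+1}·y_i):
  i=1: 2.2032·2.7444 − 0.3988·1.8578 = +5.3055 (running +5.3055)
  i=2: 0.3988·1.6905 − -2.4536·2.7444 = +7.4079 (running +12.7134)
  i=3: -2.4536·-0.5944 − -2.0029·1.6905 = +4.8442 (running +17.5576)
  i=4: -2.0029·-1.7316 − -0.6226·-0.5944 = +3.0982 (running +20.6558)
  i=5: -0.6226·-1.5924 − 1.7044·-1.7316 = +3.9428 (running +24.5986)
  i=6: 1.7044·0.1310 − 3.0195·-1.5924 = +5.0314 (running +29.6300)
  i=7: 3.0195·1.8578 − 2.2032·0.1310 = +5.3210 (running +34.9510)
Area = |Σ|/2 = |34.9510|/2 = 17.4755

Area at t=0.561: 17.4755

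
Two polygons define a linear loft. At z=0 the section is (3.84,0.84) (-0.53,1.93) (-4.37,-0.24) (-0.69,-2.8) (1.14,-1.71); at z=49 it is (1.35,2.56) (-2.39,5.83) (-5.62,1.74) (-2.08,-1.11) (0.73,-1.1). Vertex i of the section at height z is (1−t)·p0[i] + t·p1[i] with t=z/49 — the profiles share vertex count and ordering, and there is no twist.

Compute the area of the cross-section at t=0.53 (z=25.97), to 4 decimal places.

Area at t=0.53: 25.6007

Cross-section at t=0.53: each vertex is (1-t)·p0[i] + t·p1[i].
  v1: (1-0.53)·(3.84,0.84) + 0.53·(1.35,2.56) = (2.5203,1.7516)
  v2: (1-0.53)·(-0.53,1.93) + 0.53·(-2.39,5.83) = (-1.5158,3.9970)
  v3: (1-0.53)·(-4.37,-0.24) + 0.53·(-5.62,1.74) = (-5.0325,0.8094)
  v4: (1-0.53)·(-0.69,-2.8) + 0.53·(-2.08,-1.11) = (-1.4267,-1.9043)
  v5: (1-0.53)·(1.14,-1.71) + 0.53·(0.73,-1.1) = (0.9227,-1.3867)
Shoelace sum Σ(x_i·y_{i+1} − x_{i+1}·y_i):
  i=1: 2.5203·3.9970 − -1.5158·1.7516 = +12.7287 (running +12.7287)
  i=2: -1.5158·0.8094 − -5.0325·3.9970 = +18.8880 (running +31.6167)
  i=3: -5.0325·-1.9043 − -1.4267·0.8094 = +10.7382 (running +42.3549)
  i=4: -1.4267·-1.3867 − 0.9227·-1.9043 = +3.7355 (running +46.0904)
  i=5: 0.9227·1.7516 − 2.5203·-1.3867 = +5.1111 (running +51.2015)
Area = |Σ|/2 = |51.2015|/2 = 25.6007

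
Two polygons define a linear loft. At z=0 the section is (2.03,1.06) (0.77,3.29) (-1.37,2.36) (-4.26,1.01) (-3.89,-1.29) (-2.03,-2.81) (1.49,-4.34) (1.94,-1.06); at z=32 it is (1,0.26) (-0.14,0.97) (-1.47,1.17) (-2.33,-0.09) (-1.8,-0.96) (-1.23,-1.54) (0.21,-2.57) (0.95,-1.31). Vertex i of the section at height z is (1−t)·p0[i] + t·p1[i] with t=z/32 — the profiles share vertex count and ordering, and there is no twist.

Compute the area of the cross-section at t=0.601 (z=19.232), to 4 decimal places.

Cross-section at t=0.601: each vertex is (1-t)·p0[i] + t·p1[i].
  v1: (1-0.601)·(2.03,1.06) + 0.601·(1,0.26) = (1.4110,0.5792)
  v2: (1-0.601)·(0.77,3.29) + 0.601·(-0.14,0.97) = (0.2231,1.8957)
  v3: (1-0.601)·(-1.37,2.36) + 0.601·(-1.47,1.17) = (-1.4301,1.6448)
  v4: (1-0.601)·(-4.26,1.01) + 0.601·(-2.33,-0.09) = (-3.1001,0.3489)
  v5: (1-0.601)·(-3.89,-1.29) + 0.601·(-1.8,-0.96) = (-2.6339,-1.0917)
  v6: (1-0.601)·(-2.03,-2.81) + 0.601·(-1.23,-1.54) = (-1.5492,-2.0467)
  v7: (1-0.601)·(1.49,-4.34) + 0.601·(0.21,-2.57) = (0.7207,-3.2762)
  v8: (1-0.601)·(1.94,-1.06) + 0.601·(0.95,-1.31) = (1.3450,-1.2103)
Shoelace sum Σ(x_i·y_{i+1} − x_{i+1}·y_i):
  i=1: 1.4110·1.8957 − 0.2231·0.5792 = +2.5455 (running +2.5455)
  i=2: 0.2231·1.6448 − -1.4301·1.8957 = +3.0780 (running +5.6235)
  i=3: -1.4301·0.3489 − -3.1001·1.6448 = +4.6001 (running +10.2236)
  i=4: -3.1001·-1.0917 − -2.6339·0.3489 = +4.3032 (running +14.5268)
  i=5: -2.6339·-2.0467 − -1.5492·-1.0917 = +3.6997 (running +18.2265)
  i=6: -1.5492·-3.2762 − 0.7207·-2.0467 = +6.5507 (running +24.7771)
  i=7: 0.7207·-1.2103 − 1.3450·-3.2762 = +3.5343 (running +28.3114)
  i=8: 1.3450·0.5792 − 1.4110·-1.2103 = +2.4867 (running +30.7981)
Area = |Σ|/2 = |30.7981|/2 = 15.3990

Area at t=0.601: 15.3990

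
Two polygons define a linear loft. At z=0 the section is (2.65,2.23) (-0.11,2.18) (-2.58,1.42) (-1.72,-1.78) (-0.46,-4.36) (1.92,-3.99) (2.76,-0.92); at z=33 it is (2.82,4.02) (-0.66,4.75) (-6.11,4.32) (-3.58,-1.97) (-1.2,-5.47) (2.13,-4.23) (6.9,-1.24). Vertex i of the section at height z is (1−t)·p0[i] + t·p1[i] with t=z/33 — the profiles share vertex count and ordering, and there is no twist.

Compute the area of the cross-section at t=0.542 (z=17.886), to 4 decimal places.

Cross-section at t=0.542: each vertex is (1-t)·p0[i] + t·p1[i].
  v1: (1-0.542)·(2.65,2.23) + 0.542·(2.82,4.02) = (2.7421,3.2002)
  v2: (1-0.542)·(-0.11,2.18) + 0.542·(-0.66,4.75) = (-0.4081,3.5729)
  v3: (1-0.542)·(-2.58,1.42) + 0.542·(-6.11,4.32) = (-4.4933,2.9918)
  v4: (1-0.542)·(-1.72,-1.78) + 0.542·(-3.58,-1.97) = (-2.7281,-1.8830)
  v5: (1-0.542)·(-0.46,-4.36) + 0.542·(-1.2,-5.47) = (-0.8611,-4.9616)
  v6: (1-0.542)·(1.92,-3.99) + 0.542·(2.13,-4.23) = (2.0338,-4.1201)
  v7: (1-0.542)·(2.76,-0.92) + 0.542·(6.9,-1.24) = (5.0039,-1.0934)
Shoelace sum Σ(x_i·y_{i+1} − x_{i+1}·y_i):
  i=1: 2.7421·3.5729 − -0.4081·3.2002 = +11.1035 (running +11.1035)
  i=2: -0.4081·2.9918 − -4.4933·3.5729 = +14.8332 (running +25.9367)
  i=3: -4.4933·-1.8830 − -2.7281·2.9918 = +16.6227 (running +42.5594)
  i=4: -2.7281·-4.9616 − -0.8611·-1.8830 = +11.9145 (running +54.4739)
  i=5: -0.8611·-4.1201 − 2.0338·-4.9616 = +13.6388 (running +68.1127)
  i=6: 2.0338·-1.0934 − 5.0039·-4.1201 = +18.3925 (running +86.5052)
  i=7: 5.0039·3.2002 − 2.7421·-1.0934 = +19.0117 (running +105.5169)
Area = |Σ|/2 = |105.5169|/2 = 52.7584

Area at t=0.542: 52.7584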